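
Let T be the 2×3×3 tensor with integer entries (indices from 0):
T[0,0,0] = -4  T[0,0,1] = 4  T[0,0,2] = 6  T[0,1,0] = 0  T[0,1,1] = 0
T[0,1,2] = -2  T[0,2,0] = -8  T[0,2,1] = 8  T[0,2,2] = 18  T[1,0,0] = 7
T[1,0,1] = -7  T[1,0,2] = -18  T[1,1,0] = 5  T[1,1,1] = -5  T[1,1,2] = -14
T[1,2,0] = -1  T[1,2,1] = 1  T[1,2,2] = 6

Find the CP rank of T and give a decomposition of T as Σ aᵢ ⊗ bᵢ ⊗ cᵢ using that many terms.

Lower bound: in the mode-2 unfolding of T (rows indexed by j, columns by (i,k)) the 2×2 minor on rows j ∈ {0, 1}, columns (i,k) ∈ {(0,0), (0,2)} is det [[-4, 6], [0, -2]] = 8 ≠ 0, so that unfolding has rank ≥ 2 and hence rank(T) ≥ 2 (CP rank is at least every unfolding rank, though it can be larger).
Upper bound: with S_k = T[:,:,k], the two rank-1 terms a₁b₁ᵀ, a₂b₂ᵀ are the rank-1 members of the pencil x·S₀ + y·S₂.
The 2×2 minor of x·S₀ + y·S₂ on rows {0,1}, columns {0,1} is −20·x² + 100·xy − 120·y² = (-20)·(x − 3·y)(x − 2·y), vanishing at (x:y) = (3:1) and (2:1).
M₁ = 3·S₀ + S₂ = [[-6, -2, -6], [3, 1, 3]] = −[2, -1][3, 1, 3]ᵀ and M₂ = 2·S₀ + S₂ = [[-2, -2, 2], [-4, -4, 4]] = (-2)·[1, 2][1, 1, -1]ᵀ, so take a₁ = [2, -1], b₁ = [3, 1, 3], a₂ = [1, 2], b₂ = [1, 1, -1].
Each slice is an integer combination of E₁ = a₁b₁ᵀ and E₂ = a₂b₂ᵀ: S₀ = −E₁ + 2·E₂, S₁ = E₁ − 2·E₂, S₂ = 2·E₁ − 6·E₂; reading off coefficients, c₁ = [-1, 1, 2] and c₂ = [2, -2, -6].
Hence T = [2, -1] ⊗ [3, 1, 3] ⊗ [-1, 1, 2] + [1, 2] ⊗ [1, 1, -1] ⊗ [2, -2, -6], so rank(T) ≤ 2.
These bounds meet, so rank(T) = 2.

rank(T) = 2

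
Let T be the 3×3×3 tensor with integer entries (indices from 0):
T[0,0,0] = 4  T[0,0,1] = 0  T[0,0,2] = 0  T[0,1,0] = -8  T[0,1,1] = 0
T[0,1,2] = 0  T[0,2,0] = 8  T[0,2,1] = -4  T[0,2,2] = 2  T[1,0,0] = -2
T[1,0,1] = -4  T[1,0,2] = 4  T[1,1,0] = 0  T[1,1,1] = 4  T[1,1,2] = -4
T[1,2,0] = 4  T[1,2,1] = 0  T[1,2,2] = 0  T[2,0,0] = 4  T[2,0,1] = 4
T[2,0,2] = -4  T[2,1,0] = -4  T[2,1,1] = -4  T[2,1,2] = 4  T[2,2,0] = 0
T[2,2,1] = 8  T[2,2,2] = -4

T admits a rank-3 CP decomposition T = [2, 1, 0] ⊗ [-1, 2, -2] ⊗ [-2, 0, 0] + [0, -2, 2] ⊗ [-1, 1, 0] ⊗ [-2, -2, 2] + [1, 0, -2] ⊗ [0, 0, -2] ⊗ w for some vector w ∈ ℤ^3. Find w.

Subtract the known terms from T to get the rank-1 residual R = [1, 0, -2] ⊗ [0, 0, -2] ⊗ w, so R[i,j,k] = a[i]·b[j]·w[k]. Pick indices with nonzero a[0]·b[2] = (1)·(-2) = -2. Only the fibre through (0,2,·) is needed: R[0,2,:] = T[0,2,:] − Σₗ aₗ[0]bₗ[2]cₗ = [8, -4, 2] − (2)·(-2)·[-2, 0, 0] − (0)·(0)·[-2, -2, 2] = [0, -4, 2]. Then w[k] = R[0,2,k] / -2 for each k, giving w = [0, -4, 2] / -2 = [0, 2, -1].

w = [0, 2, -1]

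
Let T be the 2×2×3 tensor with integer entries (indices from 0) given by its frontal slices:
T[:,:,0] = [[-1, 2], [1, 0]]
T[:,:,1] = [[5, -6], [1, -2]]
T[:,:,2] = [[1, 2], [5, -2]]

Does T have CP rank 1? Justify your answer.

The mode-2 unfolding of T (rows indexed by j, columns by (i,k) = (0,0), (0,1), (0,2), (1,0), (1,1), (1,2)) is [[-1, 5, 1, 1, 1, 5], [2, -6, 2, 0, -2, -2]].
There the 2×2 minor on rows j ∈ {0, 1}, columns (i,k) ∈ {(0,0), (0,1)} is det [[-1, 5], [2, -6]] = -4 ≠ 0, so this unfolding has rank ≥ 2; CP rank is at least every unfolding rank, so rank(T) ≥ 2.
In particular rank(T) ≥ 2 > 1, so T is not rank-1.

No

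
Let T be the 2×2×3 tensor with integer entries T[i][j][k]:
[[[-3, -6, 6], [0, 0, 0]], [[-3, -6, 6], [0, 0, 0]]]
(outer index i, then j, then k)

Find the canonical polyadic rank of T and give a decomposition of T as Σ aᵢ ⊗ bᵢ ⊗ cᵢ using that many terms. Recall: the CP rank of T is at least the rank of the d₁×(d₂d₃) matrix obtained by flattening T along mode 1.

rank(T) = 1

Lower bound: T ≠ 0 (e.g. T[0,0,0] = -3), so rank(T) ≥ 1.
Upper bound: if T = a ⊗ b ⊗ c then every fibre of T is a multiple of the corresponding factor, so read the factors off the fibres through the nonzero entry T[0,0,0] = -3.
The mode-1 fibre T[:,0,0] = [-3, -3] gives a = [1, 1] (primitive direction); the mode-2 fibre T[0,:,0] = [-3, 0] gives b = [1, 0]; then c[k] = T[0,0,k] / (a[0]·b[0]) = [-3, -6, 6] / 1 = [-3, -6, 6].
Expanding [1, 1] ⊗ [1, 0] ⊗ [-3, -6, 6] reproduces all 12 entries of T, so T = [1, 1] ⊗ [1, 0] ⊗ [-3, -6, 6] and rank(T) ≤ 1.
These bounds meet, so rank(T) = 1.
Check entry T[0,0,0] = -3: (1)·(1)·(-3) = -3.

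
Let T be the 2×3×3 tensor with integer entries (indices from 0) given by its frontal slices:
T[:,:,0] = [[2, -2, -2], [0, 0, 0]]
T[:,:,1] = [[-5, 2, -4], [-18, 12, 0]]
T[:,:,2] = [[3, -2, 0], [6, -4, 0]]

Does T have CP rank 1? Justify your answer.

No

The mode-3 unfolding of T (rows indexed by k, columns by (i,j) = (0,0), (0,1), (0,2), (1,0), (1,1), (1,2)) is [[2, -2, -2, 0, 0, 0], [-5, 2, -4, -18, 12, 0], [3, -2, 0, 6, -4, 0]].
There the 2×2 minor on rows k ∈ {0, 1}, columns (i,j) ∈ {(0,0), (0,1)} is det [[2, -2], [-5, 2]] = -6 ≠ 0, so this unfolding has rank ≥ 2; CP rank is at least every unfolding rank, so rank(T) ≥ 2.
In particular rank(T) ≥ 2 > 1, so T is not rank-1.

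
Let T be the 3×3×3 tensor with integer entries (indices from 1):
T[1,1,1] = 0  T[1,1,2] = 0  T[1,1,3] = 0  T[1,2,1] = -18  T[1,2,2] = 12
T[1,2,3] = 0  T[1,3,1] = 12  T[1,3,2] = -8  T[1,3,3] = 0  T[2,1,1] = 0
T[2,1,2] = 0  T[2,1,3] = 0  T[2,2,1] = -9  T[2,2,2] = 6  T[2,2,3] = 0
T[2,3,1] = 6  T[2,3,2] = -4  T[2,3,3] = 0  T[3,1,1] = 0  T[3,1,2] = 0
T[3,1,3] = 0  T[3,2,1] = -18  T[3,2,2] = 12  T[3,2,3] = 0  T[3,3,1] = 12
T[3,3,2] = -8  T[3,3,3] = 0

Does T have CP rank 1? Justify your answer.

Yes

If T = a ⊗ b ⊗ c then every fibre of T is a multiple of the corresponding factor, so read the factors off the fibres through the nonzero entry T[1,2,1] = -18.
The mode-1 fibre T[:,2,1] = [-18, -9, -18] gives a = (2, 1, 2) (primitive direction); the mode-2 fibre T[1,:,1] = [0, -18, 12] gives b = (0, 3, -2); then c[k] = T[1,2,k] / (a[1]·b[2]) = [-18, 12, 0] / 6 = (-3, 2, 0).
Expanding (2, 1, 2) ⊗ (0, 3, -2) ⊗ (-3, 2, 0) reproduces all 27 entries of T, so T = (2, 1, 2) ⊗ (0, 3, -2) ⊗ (-3, 2, 0) and rank(T) ≤ 1.
Equivalently every frontal slice T[:,:,k] is c[k] times the rank-1 matrix (2, 1, 2) ⊗ (0, 3, -2). So T has rank 1 (it is nonzero).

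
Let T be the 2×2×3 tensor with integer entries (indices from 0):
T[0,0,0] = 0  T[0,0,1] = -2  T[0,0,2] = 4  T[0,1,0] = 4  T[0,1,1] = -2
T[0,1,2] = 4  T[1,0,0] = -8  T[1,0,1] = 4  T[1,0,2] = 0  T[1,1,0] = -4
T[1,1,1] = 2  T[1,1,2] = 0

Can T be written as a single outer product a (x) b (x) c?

The mode-3 unfolding of T (rows indexed by k, columns by (i,j) = (0,0), (0,1), (1,0), (1,1)) is [[0, 4, -8, -4], [-2, -2, 4, 2], [4, 4, 0, 0]].
There the 3×3 minor on rows k ∈ {0, 1, 2}, columns (i,j) ∈ {(0,0), (0,1), (1,0)} is det [[0, 4, -8], [-2, -2, 4], [4, 4, 0]] = 64 ≠ 0, so this unfolding has rank ≥ 3; CP rank is at least every unfolding rank, so rank(T) ≥ 3.
In particular rank(T) ≥ 3 > 1, so T is not rank-1.

No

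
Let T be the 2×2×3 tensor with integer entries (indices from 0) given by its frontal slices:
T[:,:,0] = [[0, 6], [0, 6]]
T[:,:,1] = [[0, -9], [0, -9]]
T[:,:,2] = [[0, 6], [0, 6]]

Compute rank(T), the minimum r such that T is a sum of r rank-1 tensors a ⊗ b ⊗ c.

1

Lower bound: T ≠ 0 (e.g. T[0,1,0] = 6), so rank(T) ≥ 1.
Upper bound: if T = a ⊗ b ⊗ c then every fibre of T is a multiple of the corresponding factor, so read the factors off the fibres through the nonzero entry T[0,1,0] = 6.
The mode-1 fibre T[:,1,0] = [6, 6] gives a = (1, 1) (primitive direction); the mode-2 fibre T[0,:,0] = [0, 6] gives b = (0, 1); then c[k] = T[0,1,k] / (a[0]·b[1]) = [6, -9, 6] / 1 = (6, -9, 6).
Expanding (1, 1) ⊗ (0, 1) ⊗ (6, -9, 6) reproduces all 12 entries of T, so T = (1, 1) ⊗ (0, 1) ⊗ (6, -9, 6) and rank(T) ≤ 1.
These bounds meet, so rank(T) = 1.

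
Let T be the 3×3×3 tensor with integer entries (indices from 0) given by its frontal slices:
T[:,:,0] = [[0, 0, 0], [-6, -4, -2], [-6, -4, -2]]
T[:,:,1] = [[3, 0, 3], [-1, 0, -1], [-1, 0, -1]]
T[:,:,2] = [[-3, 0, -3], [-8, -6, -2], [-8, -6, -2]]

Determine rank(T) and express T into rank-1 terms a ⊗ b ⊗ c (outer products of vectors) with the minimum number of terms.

rank(T) = 2

Lower bound: the mode-3 unfolding of T (rows indexed by k, columns by (i,j) = (0,0), (0,1), (0,2), (1,0), (1,1), (1,2), (2,0), (2,1), (2,2)) is [[0, 0, 0, -6, -4, -2, -6, -4, -2], [3, 0, 3, -1, 0, -1, -1, 0, -1], [-3, 0, -3, -8, -6, -2, -8, -6, -2]].
There the 2×2 minor on rows k ∈ {0, 1}, columns (i,j) ∈ {(0,0), (1,0)} is det [[0, -6], [3, -1]] = 18 ≠ 0, so this unfolding has rank ≥ 2; CP rank is at least every unfolding rank, so rank(T) ≥ 2. (Flattening ranks never certify an upper bound on CP rank; for that we must actually write T with 2 rank-1 terms.)
Upper bound — finding two terms. Write S_k = T[:,:,k] for the frontal slices: S₀ = [[0, 0, 0], [-6, -4, -2], [-6, -4, -2]], S₁ = [[3, 0, 3], [-1, 0, -1], [-1, 0, -1]], S₂ = [[-3, 0, -3], [-8, -6, -2], [-8, -6, -2]].
If T = a₁ ⊗ b₁ ⊗ c₁ + a₂ ⊗ b₂ ⊗ c₂ then each S_k = c₁[k]·a₁b₁ᵀ + c₂[k]·a₂b₂ᵀ. S₀ and S₁ are linearly independent, so a₁b₁ᵀ and a₂b₂ᵀ must span the same plane of matrices: they are the rank-1 matrices of the form x·S₀ + y·S₁.
The 2×2 minor of x·S₀ + y·S₁ on rows {0,1}, columns {0,1} is −12·xy = (-12)·(y)(x), vanishing at (x:y) = (1:0) and (0:1).
M₁ = S₀ = [[0, 0, 0], [-6, -4, -2], [-6, -4, -2]] = (-2)·[0, 1, 1][3, 2, 1]ᵀ and M₂ = S₁ = [[3, 0, 3], [-1, 0, -1], [-1, 0, -1]] = [3, -1, -1][1, 0, 1]ᵀ, so take a₁ = [0, 1, 1], b₁ = [3, 2, 1], a₂ = [3, -1, -1], b₂ = [1, 0, 1].
Each slice is an integer combination of E₁ = a₁b₁ᵀ and E₂ = a₂b₂ᵀ: S₀ = −2·E₁, S₁ = E₂, S₂ = −3·E₁ − E₂; reading off coefficients, c₁ = [-2, 0, -3] and c₂ = [0, 1, -1].
Hence T = [0, 1, 1] ⊗ [3, 2, 1] ⊗ [-2, 0, -3] + [3, -1, -1] ⊗ [1, 0, 1] ⊗ [0, 1, -1], so rank(T) ≤ 2.
These bounds meet, so rank(T) = 2.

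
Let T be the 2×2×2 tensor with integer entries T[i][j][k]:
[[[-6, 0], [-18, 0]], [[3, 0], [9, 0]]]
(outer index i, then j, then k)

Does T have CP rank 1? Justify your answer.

Yes

If T = a ∘ b ∘ c then every fibre of T is a multiple of the corresponding factor, so read the factors off the fibres through the nonzero entry T[0,0,0] = -6.
The mode-1 fibre T[:,0,0] = [-6, 3] gives a = (2, -1) (primitive direction); the mode-2 fibre T[0,:,0] = [-6, -18] gives b = (1, 3); then c[k] = T[0,0,k] / (a[0]·b[0]) = [-6, 0] / 2 = (-3, 0).
Expanding (2, -1) ∘ (1, 3) ∘ (-3, 0) reproduces all 8 entries of T, so T = (2, -1) ∘ (1, 3) ∘ (-3, 0) and rank(T) ≤ 1.
Equivalently every frontal slice T[:,:,k] is c[k] times the rank-1 matrix (2, -1) ∘ (1, 3). So T has rank 1 (it is nonzero).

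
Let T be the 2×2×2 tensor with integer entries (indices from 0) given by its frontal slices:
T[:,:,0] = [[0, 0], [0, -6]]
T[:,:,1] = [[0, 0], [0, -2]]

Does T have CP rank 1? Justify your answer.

If T = a ⊗ b ⊗ c then every fibre of T is a multiple of the corresponding factor, so read the factors off the fibres through the nonzero entry T[1,1,0] = -6.
The mode-1 fibre T[:,1,0] = [0, -6] gives a = [0, 1] (primitive direction); the mode-2 fibre T[1,:,0] = [0, -6] gives b = [0, 1]; then c[k] = T[1,1,k] / (a[1]·b[1]) = [-6, -2] / 1 = [-6, -2].
Expanding [0, 1] ⊗ [0, 1] ⊗ [-6, -2] reproduces all 8 entries of T, so T = [0, 1] ⊗ [0, 1] ⊗ [-6, -2] and rank(T) ≤ 1.
Equivalently every frontal slice T[:,:,k] is c[k] times the rank-1 matrix [0, 1] ⊗ [0, 1]. So T has rank 1 (it is nonzero).

Yes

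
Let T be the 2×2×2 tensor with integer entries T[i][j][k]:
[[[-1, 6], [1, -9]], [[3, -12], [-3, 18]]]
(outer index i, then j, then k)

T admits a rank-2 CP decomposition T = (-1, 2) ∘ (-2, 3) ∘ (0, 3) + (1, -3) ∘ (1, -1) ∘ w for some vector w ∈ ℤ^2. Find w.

Subtract the known terms from T to get the rank-1 residual R = (1, -3) ∘ (1, -1) ∘ w, so R[i,j,k] = a[i]·b[j]·w[k]. Pick indices with nonzero a[0]·b[0] = (1)·(1) = 1. Only the fibre through (0,0,·) is needed: R[0,0,:] = T[0,0,:] − Σₗ aₗ[0]bₗ[0]cₗ = [-1, 6] − (-1)·(-2)·(0, 3) = [-1, 0]. Then w[k] = R[0,0,k] / 1 for each k, giving w = [-1, 0] / 1 = (-1, 0).

w = (-1, 0)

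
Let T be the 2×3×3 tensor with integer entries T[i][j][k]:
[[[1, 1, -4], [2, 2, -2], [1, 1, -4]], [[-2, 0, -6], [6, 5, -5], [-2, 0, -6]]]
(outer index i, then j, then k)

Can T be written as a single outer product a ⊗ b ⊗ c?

The mode-3 unfolding of T (rows indexed by k, columns by (i,j) = (0,0), (0,1), (0,2), (1,0), (1,1), (1,2)) is [[1, 2, 1, -2, 6, -2], [1, 2, 1, 0, 5, 0], [-4, -2, -4, -6, -5, -6]].
There the 3×3 minor on rows k ∈ {0, 1, 2}, columns (i,j) ∈ {(0,0), (0,1), (1,0)} is det [[1, 2, -2], [1, 2, 0], [-4, -2, -6]] = -12 ≠ 0, so this unfolding has rank ≥ 3; CP rank is at least every unfolding rank, so rank(T) ≥ 3.
In particular rank(T) ≥ 3 > 1, so T is not rank-1.

No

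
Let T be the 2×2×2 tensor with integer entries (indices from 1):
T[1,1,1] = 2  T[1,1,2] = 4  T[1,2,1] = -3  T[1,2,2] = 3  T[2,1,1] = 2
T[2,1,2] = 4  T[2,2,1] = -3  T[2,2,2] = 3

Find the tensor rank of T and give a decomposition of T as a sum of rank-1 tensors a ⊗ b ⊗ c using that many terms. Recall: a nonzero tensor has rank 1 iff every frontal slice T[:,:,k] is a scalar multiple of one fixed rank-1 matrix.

Lower bound: in the mode-2 unfolding of T (rows indexed by j, columns by (i,k)) the 2×2 minor on rows j ∈ {1, 2}, columns (i,k) ∈ {(1,1), (1,2)} is det [[2, 4], [-3, 3]] = 18 ≠ 0, so that unfolding has rank ≥ 2 and hence rank(T) ≥ 2 (CP rank is at least every unfolding rank, though it can be larger).
Upper bound: T[i,:,:] = a[i]·M for every slice, with a = [1, 1] and M = [[2, 4], [-3, 3]] (rows j, columns k).
Splitting M by its rows (j = 1, 2), M = [1, 0][2, 4]ᵀ + [0, 1][-3, 3]ᵀ.
Hence T = [1, 1] ⊗ [1, 0] ⊗ [2, 4] + [1, 1] ⊗ [0, 1] ⊗ [-3, 3], so rank(T) ≤ 2.
These bounds meet, so rank(T) = 2.

rank(T) = 2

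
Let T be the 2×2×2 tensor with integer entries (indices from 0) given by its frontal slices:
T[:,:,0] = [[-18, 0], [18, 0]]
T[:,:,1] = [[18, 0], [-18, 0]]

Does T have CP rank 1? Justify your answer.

Yes

The mode-1 fibre T[:,0,0] = [-18, 18] gives a = [1, -1] (primitive direction); the mode-2 fibre T[0,:,0] = [-18, 0] gives b = [1, 0]; then c[k] = T[0,0,k] / (a[0]·b[0]) = [-18, 18] / 1 = [-18, 18].
Expanding [1, -1] ⊗ [1, 0] ⊗ [-18, 18] reproduces all 8 entries of T, so T = [1, -1] ⊗ [1, 0] ⊗ [-18, 18] and rank(T) ≤ 1.
Equivalently every frontal slice T[:,:,k] is c[k] times the rank-1 matrix [1, -1] ⊗ [1, 0]. So T has rank 1 (it is nonzero).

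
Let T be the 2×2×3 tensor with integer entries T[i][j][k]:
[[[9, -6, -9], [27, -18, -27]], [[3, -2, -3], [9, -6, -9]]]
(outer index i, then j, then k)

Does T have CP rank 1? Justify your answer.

If T = a ∘ b ∘ c then every fibre of T is a multiple of the corresponding factor, so read the factors off the fibres through the nonzero entry T[0,0,0] = 9.
The mode-1 fibre T[:,0,0] = [9, 3] gives a = [3, 1] (primitive direction); the mode-2 fibre T[0,:,0] = [9, 27] gives b = [1, 3]; then c[k] = T[0,0,k] / (a[0]·b[0]) = [9, -6, -9] / 3 = [3, -2, -3].
Expanding [3, 1] ∘ [1, 3] ∘ [3, -2, -3] reproduces all 12 entries of T, so T = [3, 1] ∘ [1, 3] ∘ [3, -2, -3] and rank(T) ≤ 1.
Equivalently every frontal slice T[:,:,k] is c[k] times the rank-1 matrix [3, 1] ∘ [1, 3]. So T has rank 1 (it is nonzero).

Yes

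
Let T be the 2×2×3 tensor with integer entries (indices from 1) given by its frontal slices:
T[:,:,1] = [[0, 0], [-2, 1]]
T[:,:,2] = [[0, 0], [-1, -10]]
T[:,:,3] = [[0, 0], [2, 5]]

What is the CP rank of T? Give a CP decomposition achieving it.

rank(T) = 2

Lower bound: the mode-3 unfolding of T (rows indexed by k, columns by (i,j) = (1,1), (1,2), (2,1), (2,2)) is [[0, 0, -2, 1], [0, 0, -1, -10], [0, 0, 2, 5]].
There the 2×2 minor on rows k ∈ {1, 2}, columns (i,j) ∈ {(2,1), (2,2)} is det [[-2, 1], [-1, -10]] = 21 ≠ 0, so this unfolding has rank ≥ 2; CP rank is at least every unfolding rank, so rank(T) ≥ 2. (Unfolding ranks only ever bound the CP rank from below — rank(T) can be strictly larger than all of them — so the matching upper bound has to come from an explicit 2-term decomposition.)
Upper bound — finding two terms. Every mode-1 slice of T is a multiple of one matrix: T[i,:,:] = a[i]·M with a = (0, 1) and M = [[-2, -1, 2], [1, -10, 5]] (rows indexed by j, columns by k). So it suffices to write M as a sum of two rank-1 matrices.
Splitting M by its rows (j = 1, 2), M = (1, 0)(-2, -1, 2)ᵀ + (0, 1)(1, -10, 5)ᵀ.
Hence T = (0, 1) ⊗ (1, 0) ⊗ (-2, -1, 2) + (0, 1) ⊗ (0, 1) ⊗ (1, -10, 5), so rank(T) ≤ 2.
These bounds meet, so rank(T) = 2.
Check entry T[1,2,3] = 0: (0)·(0)·(2) + (0)·(1)·(5) = 0.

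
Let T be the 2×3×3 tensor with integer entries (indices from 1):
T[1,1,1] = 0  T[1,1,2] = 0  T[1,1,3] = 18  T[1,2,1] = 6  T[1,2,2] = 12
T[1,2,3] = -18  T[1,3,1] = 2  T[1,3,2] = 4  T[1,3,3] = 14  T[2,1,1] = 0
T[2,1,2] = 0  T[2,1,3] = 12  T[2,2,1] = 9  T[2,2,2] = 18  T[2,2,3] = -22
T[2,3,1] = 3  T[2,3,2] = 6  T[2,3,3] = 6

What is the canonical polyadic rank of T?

2

Lower bound: in the mode-3 unfolding of T (rows indexed by k, columns by (i,j)) the 2×2 minor on rows k ∈ {1, 3}, columns (i,j) ∈ {(1,1), (1,2)} is det [[0, 6], [18, -18]] = -108 ≠ 0, so that unfolding has rank ≥ 2 and hence rank(T) ≥ 2 (CP rank is at least every unfolding rank, though it can be larger).
Upper bound: with S_k = T[:,:,k], the two rank-1 terms a₁b₁ᵀ, a₂b₂ᵀ are the rank-1 members of the pencil x·S₁ + y·S₃.
The 2×2 minor of x·S₁ + y·S₃ on rows {1,2}, columns {1,2} is 90·xy − 180·y² = 90·(x − 2·y)(y), vanishing at (x:y) = (2:1) and (1:0).
M₁ = 2·S₁ + S₃ = [[18, -6, 18], [12, -4, 12]] = 2·[3, 2][3, -1, 3]ᵀ and M₂ = S₁ = [[0, 6, 2], [0, 9, 3]] = [2, 3][0, 3, 1]ᵀ, so take a₁ = [3, 2], b₁ = [3, -1, 3], a₂ = [2, 3], b₂ = [0, 3, 1].
Each slice is an integer combination of E₁ = a₁b₁ᵀ and E₂ = a₂b₂ᵀ: S₁ = E₂, S₂ = 2·E₂, S₃ = 2·E₁ − 2·E₂; reading off coefficients, c₁ = [0, 0, 2] and c₂ = [1, 2, -2].
Hence T = [3, 2] ⊗ [3, -1, 3] ⊗ [0, 0, 2] + [2, 3] ⊗ [0, 3, 1] ⊗ [1, 2, -2], so rank(T) ≤ 2.
These bounds meet, so rank(T) = 2.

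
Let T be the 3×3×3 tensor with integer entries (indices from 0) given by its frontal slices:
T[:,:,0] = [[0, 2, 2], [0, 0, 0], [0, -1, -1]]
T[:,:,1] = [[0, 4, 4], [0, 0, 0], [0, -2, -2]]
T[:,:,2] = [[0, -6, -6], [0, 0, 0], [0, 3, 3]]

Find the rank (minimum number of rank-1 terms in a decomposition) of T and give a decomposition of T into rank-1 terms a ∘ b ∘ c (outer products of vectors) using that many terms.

rank(T) = 1

Lower bound: T ≠ 0 (e.g. T[0,1,0] = 2), so rank(T) ≥ 1.
Upper bound: if T = a ∘ b ∘ c then every fibre of T is a multiple of the corresponding factor, so read the factors off the fibres through the nonzero entry T[0,1,0] = 2.
The mode-1 fibre T[:,1,0] = [2, 0, -1] gives a = [2, 0, -1] (primitive direction); the mode-2 fibre T[0,:,0] = [0, 2, 2] gives b = [0, 1, 1]; then c[k] = T[0,1,k] / (a[0]·b[1]) = [2, 4, -6] / 2 = [1, 2, -3].
Expanding [2, 0, -1] ∘ [0, 1, 1] ∘ [1, 2, -3] reproduces all 27 entries of T, so T = [2, 0, -1] ∘ [0, 1, 1] ∘ [1, 2, -3] and rank(T) ≤ 1.
These bounds meet, so rank(T) = 1.
Check entry T[0,0,2] = 0: (2)·(0)·(-3) = 0.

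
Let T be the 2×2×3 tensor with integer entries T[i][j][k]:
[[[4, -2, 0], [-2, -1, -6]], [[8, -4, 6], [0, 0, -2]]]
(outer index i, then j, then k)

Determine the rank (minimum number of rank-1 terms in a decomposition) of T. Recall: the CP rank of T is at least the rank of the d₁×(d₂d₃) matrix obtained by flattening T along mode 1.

Lower bound: the mode-3 unfolding of T (rows indexed by k, columns by (i,j) = (0,0), (0,1), (1,0), (1,1)) is [[4, -2, 8, 0], [-2, -1, -4, 0], [0, -6, 6, -2]].
There the 3×3 minor on rows k ∈ {0, 1, 2}, columns (i,j) ∈ {(0,0), (0,1), (1,0)} is det [[4, -2, 8], [-2, -1, -4], [0, -6, 6]] = -48 ≠ 0, so this unfolding has rank ≥ 3; CP rank is at least every unfolding rank, so rank(T) ≥ 3. (This is only a lower bound: in general the CP rank may exceed every unfolding rank, so we still need to exhibit 3 rank-1 terms summing to T.)
Upper bound: T is a sum of 3 rank-1 terms, T = (1, 0) ⊗ (0, 1) ⊗ (-2, -1, -2) + (1, 2) ⊗ (1, 0) ⊗ (4, -2, 4) + (2, 1) ⊗ (1, 1) ⊗ (0, 0, -2) (written with every a and b primitive with positive leading entry and the scale carried by c; CP decompositions are not unique, and this one is verified by expanding entrywise), so rank(T) ≤ 3.
These bounds meet, so rank(T) = 3.

3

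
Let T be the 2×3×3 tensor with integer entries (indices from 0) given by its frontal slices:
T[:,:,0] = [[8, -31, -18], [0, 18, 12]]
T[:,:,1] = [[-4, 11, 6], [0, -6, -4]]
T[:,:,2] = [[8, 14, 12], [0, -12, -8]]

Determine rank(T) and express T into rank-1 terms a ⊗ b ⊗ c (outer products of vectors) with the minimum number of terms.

rank(T) = 2

Lower bound: the mode-1 unfolding of T (rows indexed by i, columns by (j,k) = (0,0), (0,1), (0,2), (1,0), (1,1), (1,2), (2,0), (2,1), (2,2)) is [[8, -4, 8, -31, 11, 14, -18, 6, 12], [0, 0, 0, 18, -6, -12, 12, -4, -8]].
There the 2×2 minor on rows i ∈ {0, 1}, columns (j,k) ∈ {(0,0), (1,0)} is det [[8, -31], [0, 18]] = 144 ≠ 0, so this unfolding has rank ≥ 2; CP rank is at least every unfolding rank, so rank(T) ≥ 2. (Flattening ranks never certify an upper bound on CP rank; for that we must actually write T with 2 rank-1 terms.)
Upper bound — finding two terms. Write S_k = T[:,:,k] for the frontal slices: S₀ = [[8, -31, -18], [0, 18, 12]], S₁ = [[-4, 11, 6], [0, -6, -4]], S₂ = [[8, 14, 12], [0, -12, -8]].
If T = a₁ ⊗ b₁ ⊗ c₁ + a₂ ⊗ b₂ ⊗ c₂ then each S_k = c₁[k]·a₁b₁ᵀ + c₂[k]·a₂b₂ᵀ. S₀ and S₁ are linearly independent, so a₁b₁ᵀ and a₂b₂ᵀ must span the same plane of matrices: they are the rank-1 matrices of the form x·S₀ + y·S₁.
The 2×2 minor of x·S₀ + y·S₁ on rows {0,1}, columns {0,1} is 144·x² − 120·xy + 24·y² = 24·(3·x − y)(2·x − y), vanishing at (x:y) = (1:3) and (1:2).
M₁ = S₀ + 3·S₁ = [[-4, 2, 0], [0, 0, 0]] = (-2)·(1, 0)(2, -1, 0)ᵀ and M₂ = S₀ + 2·S₁ = [[0, -9, -6], [0, 6, 4]] = −(3, -2)(0, 3, 2)ᵀ, so take a₁ = (1, 0), b₁ = (2, -1, 0), a₂ = (3, -2), b₂ = (0, 3, 2).
Each slice is an integer combination of E₁ = a₁b₁ᵀ and E₂ = a₂b₂ᵀ: S₀ = 4·E₁ − 3·E₂, S₁ = −2·E₁ + E₂, S₂ = 4·E₁ + 2·E₂; reading off coefficients, c₁ = (4, -2, 4) and c₂ = (-3, 1, 2).
Hence T = (1, 0) ⊗ (2, -1, 0) ⊗ (4, -2, 4) + (3, -2) ⊗ (0, 3, 2) ⊗ (-3, 1, 2), so rank(T) ≤ 2.
These bounds meet, so rank(T) = 2.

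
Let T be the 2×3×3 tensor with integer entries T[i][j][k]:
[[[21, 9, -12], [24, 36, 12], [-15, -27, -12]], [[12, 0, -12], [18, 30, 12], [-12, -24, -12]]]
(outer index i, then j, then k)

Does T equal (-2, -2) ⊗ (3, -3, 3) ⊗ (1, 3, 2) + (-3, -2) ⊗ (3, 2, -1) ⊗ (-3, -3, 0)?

Reconstruct entrywise from the claimed factors. For example, T[0,1,0] = 24 and Σₗ aₗ[0]bₗ[1]cₗ[0] = (-2)·(-3)·(1) + (-3)·(2)·(-3) = 24; checking all 18 entries, every one matches. The claim holds.

Yes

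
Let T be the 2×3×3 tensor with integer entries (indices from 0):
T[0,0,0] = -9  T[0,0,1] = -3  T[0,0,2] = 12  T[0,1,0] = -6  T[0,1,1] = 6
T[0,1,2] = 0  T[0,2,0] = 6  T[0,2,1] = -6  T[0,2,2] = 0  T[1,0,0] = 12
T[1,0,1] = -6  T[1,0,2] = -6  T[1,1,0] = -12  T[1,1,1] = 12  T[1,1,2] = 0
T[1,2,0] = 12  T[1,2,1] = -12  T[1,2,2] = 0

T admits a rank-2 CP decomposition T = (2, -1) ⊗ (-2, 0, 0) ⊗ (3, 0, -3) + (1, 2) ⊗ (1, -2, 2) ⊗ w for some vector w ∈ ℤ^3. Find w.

Subtract the known terms from T to get the rank-1 residual R = (1, 2) ⊗ (1, -2, 2) ⊗ w, so R[i,j,k] = a[i]·b[j]·w[k]. Pick indices with nonzero a[0]·b[0] = (1)·(1) = 1. Only the fibre through (0,0,·) is needed: R[0,0,:] = T[0,0,:] − Σₗ aₗ[0]bₗ[0]cₗ = [-9, -3, 12] − (2)·(-2)·(3, 0, -3) = [3, -3, 0]. Then w[k] = R[0,0,k] / 1 for each k, giving w = [3, -3, 0] / 1 = (3, -3, 0).

w = (3, -3, 0)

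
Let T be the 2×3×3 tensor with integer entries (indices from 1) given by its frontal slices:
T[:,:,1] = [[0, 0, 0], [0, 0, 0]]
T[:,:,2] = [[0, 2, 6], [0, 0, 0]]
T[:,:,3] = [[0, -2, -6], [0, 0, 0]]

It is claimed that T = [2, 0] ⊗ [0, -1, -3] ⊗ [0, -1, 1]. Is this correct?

Yes

Reconstruct entrywise from the claimed factors. For example, T[1,1,1] = 0 and Σₗ aₗ[1]bₗ[1]cₗ[1] = (2)·(0)·(0) = 0; checking all 18 entries, every one matches. The claim holds.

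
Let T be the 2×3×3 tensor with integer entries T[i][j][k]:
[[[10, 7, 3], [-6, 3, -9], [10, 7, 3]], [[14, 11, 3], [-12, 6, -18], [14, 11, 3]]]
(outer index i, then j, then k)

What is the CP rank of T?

Lower bound: the mode-3 unfolding of T (rows indexed by k, columns by (i,j) = (0,0), (0,1), (0,2), (1,0), (1,1), (1,2)) is [[10, -6, 10, 14, -12, 14], [7, 3, 7, 11, 6, 11], [3, -9, 3, 3, -18, 3]].
There the 2×2 minor on rows k ∈ {0, 1}, columns (i,j) ∈ {(0,0), (0,1)} is det [[10, -6], [7, 3]] = 72 ≠ 0, so this unfolding has rank ≥ 2; CP rank is at least every unfolding rank, so rank(T) ≥ 2. (Unfolding ranks only ever bound the CP rank from below — rank(T) can be strictly larger than all of them — so the matching upper bound has to come from an explicit 2-term decomposition.)
Upper bound — finding two terms. Write S_k = T[:,:,k] for the frontal slices: S₀ = [[10, -6, 10], [14, -12, 14]], S₁ = [[7, 3, 7], [11, 6, 11]], S₂ = [[3, -9, 3], [3, -18, 3]].
If T = a₁ ⊗ b₁ ⊗ c₁ + a₂ ⊗ b₂ ⊗ c₂ then each S_k = c₁[k]·a₁b₁ᵀ + c₂[k]·a₂b₂ᵀ. S₀ and S₁ are linearly independent, so a₁b₁ᵀ and a₂b₂ᵀ must span the same plane of matrices: they are the rank-1 matrices of the form x·S₀ + y·S₁.
The 2×2 minor of x·S₀ + y·S₁ on rows {0,1}, columns {0,1} is −36·x² + 9·y² = (-9)·(2·x − y)(2·x + y), vanishing at (x:y) = (1:2) and (1:-2).
M₁ = S₀ + 2·S₁ = [[24, 0, 24], [36, 0, 36]] = 12·[2, 3][1, 0, 1]ᵀ and M₂ = S₀ − 2·S₁ = [[-4, -12, -4], [-8, -24, -8]] = (-4)·[1, 2][1, 3, 1]ᵀ, so take a₁ = [2, 3], b₁ = [1, 0, 1], a₂ = [1, 2], b₂ = [1, 3, 1].
Each slice is an integer combination of E₁ = a₁b₁ᵀ and E₂ = a₂b₂ᵀ: S₀ = 6·E₁ − 2·E₂, S₁ = 3·E₁ + E₂, S₂ = 3·E₁ − 3·E₂; reading off coefficients, c₁ = [6, 3, 3] and c₂ = [-2, 1, -3].
Hence T = [2, 3] ⊗ [1, 0, 1] ⊗ [6, 3, 3] + [1, 2] ⊗ [1, 3, 1] ⊗ [-2, 1, -3], so rank(T) ≤ 2.
These bounds meet, so rank(T) = 2.

2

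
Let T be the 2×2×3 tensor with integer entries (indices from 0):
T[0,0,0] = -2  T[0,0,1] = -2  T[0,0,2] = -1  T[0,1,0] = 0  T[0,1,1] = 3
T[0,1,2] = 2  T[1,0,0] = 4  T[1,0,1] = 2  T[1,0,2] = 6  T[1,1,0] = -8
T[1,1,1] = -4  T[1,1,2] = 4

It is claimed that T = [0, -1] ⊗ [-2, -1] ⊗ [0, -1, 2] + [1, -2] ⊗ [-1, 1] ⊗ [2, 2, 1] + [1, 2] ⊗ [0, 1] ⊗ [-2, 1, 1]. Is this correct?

No

Reconstruct entry (1,1,1) from the claimed factors: Σₗ aₗ[1]bₗ[1]cₗ[1] = (-1)·(-1)·(-1) + (-2)·(1)·(2) + (2)·(1)·(1) = -3, but T[1,1,1] = -4. The claim is false.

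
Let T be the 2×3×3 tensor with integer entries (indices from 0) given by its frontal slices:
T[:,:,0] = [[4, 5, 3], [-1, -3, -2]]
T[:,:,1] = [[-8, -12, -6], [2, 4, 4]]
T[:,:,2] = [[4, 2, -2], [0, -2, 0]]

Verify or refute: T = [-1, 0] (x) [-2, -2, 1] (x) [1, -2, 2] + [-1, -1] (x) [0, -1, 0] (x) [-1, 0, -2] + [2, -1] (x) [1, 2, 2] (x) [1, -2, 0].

Yes

Reconstruct entrywise from the claimed factors. For example, T[1,2,1] = 4 and Σₗ aₗ[1]bₗ[2]cₗ[1] = (0)·(1)·(-2) + (-1)·(0)·(0) + (-1)·(2)·(-2) = 4; checking all 18 entries, every one matches. The claim holds.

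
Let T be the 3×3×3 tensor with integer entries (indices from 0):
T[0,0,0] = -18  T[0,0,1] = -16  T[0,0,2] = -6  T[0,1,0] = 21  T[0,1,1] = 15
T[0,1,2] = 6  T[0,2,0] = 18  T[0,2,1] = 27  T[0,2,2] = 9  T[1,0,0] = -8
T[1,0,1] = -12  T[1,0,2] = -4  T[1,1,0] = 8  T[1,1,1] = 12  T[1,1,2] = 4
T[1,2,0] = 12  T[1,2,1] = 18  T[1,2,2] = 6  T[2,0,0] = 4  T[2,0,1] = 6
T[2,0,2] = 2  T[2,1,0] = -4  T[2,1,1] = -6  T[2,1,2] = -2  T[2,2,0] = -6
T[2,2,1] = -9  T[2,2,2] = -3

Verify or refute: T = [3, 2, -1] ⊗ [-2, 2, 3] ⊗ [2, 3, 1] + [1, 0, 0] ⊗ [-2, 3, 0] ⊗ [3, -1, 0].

Reconstruct entrywise from the claimed factors. For example, T[0,2,0] = 18 and Σₗ aₗ[0]bₗ[2]cₗ[0] = (3)·(3)·(2) + (1)·(0)·(3) = 18; checking all 27 entries, every one matches. The claim holds.

Yes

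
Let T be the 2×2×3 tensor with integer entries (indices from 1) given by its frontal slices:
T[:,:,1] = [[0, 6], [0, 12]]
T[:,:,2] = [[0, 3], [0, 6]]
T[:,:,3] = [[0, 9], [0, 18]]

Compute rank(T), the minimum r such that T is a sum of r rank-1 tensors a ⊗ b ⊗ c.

Lower bound: T ≠ 0 (e.g. T[1,2,1] = 6), so rank(T) ≥ 1.
Upper bound: if T = a ⊗ b ⊗ c then every fibre of T is a multiple of the corresponding factor, so read the factors off the fibres through the nonzero entry T[1,2,1] = 6.
The mode-1 fibre T[:,2,1] = [6, 12] gives a = (1, 2) (primitive direction); the mode-2 fibre T[1,:,1] = [0, 6] gives b = (0, 1); then c[k] = T[1,2,k] / (a[1]·b[2]) = [6, 3, 9] / 1 = (6, 3, 9).
Expanding (1, 2) ⊗ (0, 1) ⊗ (6, 3, 9) reproduces all 12 entries of T, so T = (1, 2) ⊗ (0, 1) ⊗ (6, 3, 9) and rank(T) ≤ 1.
These bounds meet, so rank(T) = 1.
Check entry T[2,1,2] = 0: (2)·(0)·(3) = 0.

1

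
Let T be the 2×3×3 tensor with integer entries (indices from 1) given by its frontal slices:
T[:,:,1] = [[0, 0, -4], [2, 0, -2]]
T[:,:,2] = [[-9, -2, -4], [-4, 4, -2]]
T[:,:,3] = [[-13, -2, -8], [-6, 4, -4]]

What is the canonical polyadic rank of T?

3

Lower bound: in the mode-2 unfolding of T (rows indexed by j, columns by (i,k)) the 3×3 minor on rows j ∈ {1, 2, 3}, columns (i,k) ∈ {(1,1), (1,2), (1,3)} is det [[0, -9, -13], [0, -2, -2], [-4, -4, -8]] = 32 ≠ 0, so that unfolding has rank ≥ 3 and hence rank(T) ≥ 3 (CP rank is at least every unfolding rank, though it can be larger).
Upper bound: T is a sum of 3 rank-1 terms, T = [1, -2] ⊗ [1, 2, 0] ⊗ [0, -1, -1] + [1, 1] ⊗ [1, 0, 0] ⊗ [4, -4, -4] + [2, 1] ⊗ [1, 0, 1] ⊗ [-2, -2, -4] (one valid choice — decompositions are not unique — normalised so each a, b is primitive with positive first nonzero entry; check it by expanding all entries), so rank(T) ≤ 3.
These bounds meet, so rank(T) = 3.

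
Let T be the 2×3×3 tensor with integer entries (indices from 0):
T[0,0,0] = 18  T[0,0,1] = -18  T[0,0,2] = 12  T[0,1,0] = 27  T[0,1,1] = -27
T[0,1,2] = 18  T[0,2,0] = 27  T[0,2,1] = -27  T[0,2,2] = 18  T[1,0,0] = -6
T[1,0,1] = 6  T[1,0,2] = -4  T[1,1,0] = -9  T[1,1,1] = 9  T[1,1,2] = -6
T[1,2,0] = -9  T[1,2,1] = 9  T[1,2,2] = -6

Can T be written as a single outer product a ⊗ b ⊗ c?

If T = a ⊗ b ⊗ c then every fibre of T is a multiple of the corresponding factor, so read the factors off the fibres through the nonzero entry T[0,0,0] = 18.
The mode-1 fibre T[:,0,0] = [18, -6] gives a = [3, -1] (primitive direction); the mode-2 fibre T[0,:,0] = [18, 27, 27] gives b = [2, 3, 3]; then c[k] = T[0,0,k] / (a[0]·b[0]) = [18, -18, 12] / 6 = [3, -3, 2].
Expanding [3, -1] ⊗ [2, 3, 3] ⊗ [3, -3, 2] reproduces all 18 entries of T, so T = [3, -1] ⊗ [2, 3, 3] ⊗ [3, -3, 2] and rank(T) ≤ 1.
Equivalently every frontal slice T[:,:,k] is c[k] times the rank-1 matrix [3, -1] ⊗ [2, 3, 3]. So T has rank 1 (it is nonzero).

Yes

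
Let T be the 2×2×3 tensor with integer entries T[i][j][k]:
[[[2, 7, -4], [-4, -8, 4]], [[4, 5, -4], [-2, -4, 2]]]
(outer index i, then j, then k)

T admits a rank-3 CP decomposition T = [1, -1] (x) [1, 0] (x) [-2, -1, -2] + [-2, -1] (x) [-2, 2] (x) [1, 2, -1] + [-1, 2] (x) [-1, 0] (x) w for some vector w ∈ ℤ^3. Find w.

Subtract the known terms from T to get the rank-1 residual R = [-1, 2] (x) [-1, 0] (x) w, so R[i,j,k] = a[i]·b[j]·w[k]. Pick indices with nonzero a[0]·b[0] = (-1)·(-1) = 1. Only the fibre through (0,0,·) is needed: R[0,0,:] = T[0,0,:] − Σₗ aₗ[0]bₗ[0]cₗ = [2, 7, -4] − (1)·(1)·[-2, -1, -2] − (-2)·(-2)·[1, 2, -1] = [0, 0, 2]. Then w[k] = R[0,0,k] / 1 for each k, giving w = [0, 0, 2] / 1 = [0, 0, 2].

w = [0, 0, 2]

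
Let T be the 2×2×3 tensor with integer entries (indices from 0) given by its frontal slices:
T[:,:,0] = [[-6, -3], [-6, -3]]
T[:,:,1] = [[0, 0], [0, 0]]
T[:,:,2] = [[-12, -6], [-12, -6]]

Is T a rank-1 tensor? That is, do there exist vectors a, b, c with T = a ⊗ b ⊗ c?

If T = a ⊗ b ⊗ c then every fibre of T is a multiple of the corresponding factor, so read the factors off the fibres through the nonzero entry T[0,0,0] = -6.
The mode-1 fibre T[:,0,0] = [-6, -6] gives a = (1, 1) (primitive direction); the mode-2 fibre T[0,:,0] = [-6, -3] gives b = (2, 1); then c[k] = T[0,0,k] / (a[0]·b[0]) = [-6, 0, -12] / 2 = (-3, 0, -6).
Expanding (1, 1) ⊗ (2, 1) ⊗ (-3, 0, -6) reproduces all 12 entries of T, so T = (1, 1) ⊗ (2, 1) ⊗ (-3, 0, -6) and rank(T) ≤ 1.
Equivalently every frontal slice T[:,:,k] is c[k] times the rank-1 matrix (1, 1) ⊗ (2, 1). So T has rank 1 (it is nonzero).

Yes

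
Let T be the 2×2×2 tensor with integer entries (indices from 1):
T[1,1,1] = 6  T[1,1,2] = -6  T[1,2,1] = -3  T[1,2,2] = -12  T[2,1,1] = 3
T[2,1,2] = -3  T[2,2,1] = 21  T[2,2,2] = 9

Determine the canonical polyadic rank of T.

2

Lower bound: the mode-2 unfolding of T (rows indexed by j, columns by (i,k) = (1,1), (1,2), (2,1), (2,2)) is [[6, -6, 3, -3], [-3, -12, 21, 9]].
There the 2×2 minor on rows j ∈ {1, 2}, columns (i,k) ∈ {(1,1), (1,2)} is det [[6, -6], [-3, -12]] = -90 ≠ 0, so this unfolding has rank ≥ 2; CP rank is at least every unfolding rank, so rank(T) ≥ 2. (Unfolding ranks only ever bound the CP rank from below — rank(T) can be strictly larger than all of them — so the matching upper bound has to come from an explicit 2-term decomposition.)
Upper bound — finding two terms. Write S_k = T[:,:,k] for the frontal slices: S₁ = [[6, -3], [3, 21]], S₂ = [[-6, -12], [-3, 9]].
If T = a₁ ∘ b₁ ∘ c₁ + a₂ ∘ b₂ ∘ c₂ then each S_k = c₁[k]·a₁b₁ᵀ + c₂[k]·a₂b₂ᵀ. S₁ and S₂ are linearly independent, so a₁b₁ᵀ and a₂b₂ᵀ must span the same plane of matrices: they are the rank-1 matrices of the form x·S₁ + y·S₂.
det(x·S₁ + y·S₂) is 135·x² − 45·xy − 90·y² = 45·(3·x + 2·y)(x − y), vanishing at (x:y) = (2:-3) and (1:1).
M₁ = 2·S₁ − 3·S₂ = [[30, 30], [15, 15]] = 15·[2, 1][1, 1]ᵀ and M₂ = S₁ + S₂ = [[0, -15], [0, 30]] = (-15)·[1, -2][0, 1]ᵀ, so take a₁ = [2, 1], b₁ = [1, 1], a₂ = [1, -2], b₂ = [0, 1].
Each slice is an integer combination of E₁ = a₁b₁ᵀ and E₂ = a₂b₂ᵀ: S₁ = 3·E₁ − 9·E₂, S₂ = −3·E₁ − 6·E₂; reading off coefficients, c₁ = [3, -3] and c₂ = [-9, -6].
Hence T = [2, 1] ∘ [1, 1] ∘ [3, -3] + [1, -2] ∘ [0, 1] ∘ [-9, -6], so rank(T) ≤ 2.
These bounds meet, so rank(T) = 2.
Check entry T[2,2,1] = 21: (1)·(1)·(3) + (-2)·(1)·(-9) = 21.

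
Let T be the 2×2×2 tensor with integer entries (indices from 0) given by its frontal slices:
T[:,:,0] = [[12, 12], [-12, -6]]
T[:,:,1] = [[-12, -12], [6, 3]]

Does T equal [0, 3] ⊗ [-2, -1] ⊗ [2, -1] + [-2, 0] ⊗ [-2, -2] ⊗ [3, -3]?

Reconstruct entrywise from the claimed factors. For example, T[0,1,0] = 12 and Σₗ aₗ[0]bₗ[1]cₗ[0] = (0)·(-1)·(2) + (-2)·(-2)·(3) = 12; checking all 8 entries, every one matches. The claim holds.

Yes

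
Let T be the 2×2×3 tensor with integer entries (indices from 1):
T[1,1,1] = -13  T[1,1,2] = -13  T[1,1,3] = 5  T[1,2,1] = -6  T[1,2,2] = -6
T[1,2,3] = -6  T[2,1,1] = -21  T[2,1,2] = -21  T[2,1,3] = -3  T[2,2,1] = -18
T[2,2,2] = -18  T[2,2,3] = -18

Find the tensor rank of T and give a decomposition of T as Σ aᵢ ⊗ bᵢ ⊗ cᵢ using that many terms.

rank(T) = 2

Lower bound: the mode-2 unfolding of T (rows indexed by j, columns by (i,k) = (1,1), (1,2), (1,3), (2,1), (2,2), (2,3)) is [[-13, -13, 5, -21, -21, -3], [-6, -6, -6, -18, -18, -18]].
There the 2×2 minor on rows j ∈ {1, 2}, columns (i,k) ∈ {(1,1), (1,3)} is det [[-13, 5], [-6, -6]] = 108 ≠ 0, so this unfolding has rank ≥ 2; CP rank is at least every unfolding rank, so rank(T) ≥ 2. (Unfolding ranks only ever bound the CP rank from below — rank(T) can be strictly larger than all of them — so the matching upper bound has to come from an explicit 2-term decomposition.)
Upper bound — finding two terms. Write S_k = T[:,:,k] for the frontal slices: S₁ = [[-13, -6], [-21, -18]], S₂ = [[-13, -6], [-21, -18]], S₃ = [[5, -6], [-3, -18]].
If T = a₁ ⊗ b₁ ⊗ c₁ + a₂ ⊗ b₂ ⊗ c₂ then each S_k = c₁[k]·a₁b₁ᵀ + c₂[k]·a₂b₂ᵀ. S₁ and S₃ are linearly independent, so a₁b₁ᵀ and a₂b₂ᵀ must span the same plane of matrices: they are the rank-1 matrices of the form x·S₁ + y·S₃.
det(x·S₁ + y·S₃) is 108·x² − 108·y² = 108·(x − y)(x + y), vanishing at (x:y) = (1:1) and (1:-1).
M₁ = S₁ + S₃ = [[-8, -12], [-24, -36]] = (-4)·[1, 3][2, 3]ᵀ and M₂ = S₁ − S₃ = [[-18, 0], [-18, 0]] = (-18)·[1, 1][1, 0]ᵀ, so take a₁ = [1, 3], b₁ = [2, 3], a₂ = [1, 1], b₂ = [1, 0].
Each slice is an integer combination of E₁ = a₁b₁ᵀ and E₂ = a₂b₂ᵀ: S₁ = −2·E₁ − 9·E₂, S₂ = −2·E₁ − 9·E₂, S₃ = −2·E₁ + 9·E₂; reading off coefficients, c₁ = [-2, -2, -2] and c₂ = [-9, -9, 9].
Hence T = [1, 3] ⊗ [2, 3] ⊗ [-2, -2, -2] + [1, 1] ⊗ [1, 0] ⊗ [-9, -9, 9], so rank(T) ≤ 2.
These bounds meet, so rank(T) = 2.
Check entry T[1,2,2] = -6: (1)·(3)·(-2) + (1)·(0)·(-9) = -6.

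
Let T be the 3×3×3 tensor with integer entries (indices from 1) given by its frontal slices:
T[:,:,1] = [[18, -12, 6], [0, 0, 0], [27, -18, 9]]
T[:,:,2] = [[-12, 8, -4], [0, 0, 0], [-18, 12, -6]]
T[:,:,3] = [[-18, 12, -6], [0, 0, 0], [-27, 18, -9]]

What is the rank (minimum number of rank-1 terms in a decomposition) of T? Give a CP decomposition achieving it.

Lower bound: T ≠ 0 (e.g. T[1,1,1] = 18), so rank(T) ≥ 1.
Upper bound: if T = a ⊗ b ⊗ c then every fibre of T is a multiple of the corresponding factor, so read the factors off the fibres through the nonzero entry T[1,1,1] = 18.
The mode-1 fibre T[:,1,1] = [18, 0, 27] gives a = [2, 0, 3] (primitive direction); the mode-2 fibre T[1,:,1] = [18, -12, 6] gives b = [3, -2, 1]; then c[k] = T[1,1,k] / (a[1]·b[1]) = [18, -12, -18] / 6 = [3, -2, -3].
Expanding [2, 0, 3] ⊗ [3, -2, 1] ⊗ [3, -2, -3] reproduces all 27 entries of T, so T = [2, 0, 3] ⊗ [3, -2, 1] ⊗ [3, -2, -3] and rank(T) ≤ 1.
These bounds meet, so rank(T) = 1.

rank(T) = 1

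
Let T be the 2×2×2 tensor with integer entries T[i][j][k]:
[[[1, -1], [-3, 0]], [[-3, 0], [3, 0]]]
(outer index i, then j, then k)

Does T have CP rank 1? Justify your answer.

No

The mode-3 unfolding of T (rows indexed by k, columns by (i,j) = (0,0), (0,1), (1,0), (1,1)) is [[1, -3, -3, 3], [-1, 0, 0, 0]].
There the 2×2 minor on rows k ∈ {0, 1}, columns (i,j) ∈ {(0,0), (0,1)} is det [[1, -3], [-1, 0]] = -3 ≠ 0, so this unfolding has rank ≥ 2; CP rank is at least every unfolding rank, so rank(T) ≥ 2.
In particular rank(T) ≥ 2 > 1, so T is not rank-1.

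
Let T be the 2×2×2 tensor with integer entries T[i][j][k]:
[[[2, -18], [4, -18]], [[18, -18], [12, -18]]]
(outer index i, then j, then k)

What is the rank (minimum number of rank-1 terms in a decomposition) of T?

2

Lower bound: in the mode-1 unfolding of T (rows indexed by i, columns by (j,k)) the 2×2 minor on rows i ∈ {0, 1}, columns (j,k) ∈ {(0,0), (0,1)} is det [[2, -18], [18, -18]] = 288 ≠ 0, so that unfolding has rank ≥ 2 and hence rank(T) ≥ 2 (CP rank is at least every unfolding rank, though it can be larger).
Upper bound: with S_k = T[:,:,k], the two rank-1 terms a₁b₁ᵀ, a₂b₂ᵀ are the rank-1 members of the pencil x·S₀ + y·S₁.
det(x·S₀ + y·S₁) is −48·x² + 144·xy = (-48)·(x − 3·y)(x), vanishing at (x:y) = (3:1) and (0:1).
M₁ = 3·S₀ + S₁ = [[-12, -6], [36, 18]] = (-6)·[1, -3][2, 1]ᵀ and M₂ = S₁ = [[-18, -18], [-18, -18]] = (-18)·[1, 1][1, 1]ᵀ, so take a₁ = [1, -3], b₁ = [2, 1], a₂ = [1, 1], b₂ = [1, 1].
Each slice is an integer combination of E₁ = a₁b₁ᵀ and E₂ = a₂b₂ᵀ: S₀ = −2·E₁ + 6·E₂, S₁ = −18·E₂; reading off coefficients, c₁ = [-2, 0] and c₂ = [6, -18].
Hence T = [1, -3] ∘ [2, 1] ∘ [-2, 0] + [1, 1] ∘ [1, 1] ∘ [6, -18], so rank(T) ≤ 2.
These bounds meet, so rank(T) = 2.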